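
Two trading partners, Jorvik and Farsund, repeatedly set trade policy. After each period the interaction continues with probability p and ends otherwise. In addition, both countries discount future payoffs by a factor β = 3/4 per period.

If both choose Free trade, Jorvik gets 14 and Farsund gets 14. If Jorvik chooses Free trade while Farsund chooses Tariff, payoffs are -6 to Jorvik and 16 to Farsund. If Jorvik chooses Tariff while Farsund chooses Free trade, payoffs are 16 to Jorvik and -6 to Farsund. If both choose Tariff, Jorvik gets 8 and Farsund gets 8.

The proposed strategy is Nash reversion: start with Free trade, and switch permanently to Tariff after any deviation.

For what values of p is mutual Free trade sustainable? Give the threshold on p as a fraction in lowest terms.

Expected continuation weight on next period's payoff is β·p = 3/4·p, which plays the role of the discount factor.
Cooperation requires 3/4·p ≥ (16−14)/(16−8) = 1/4, hence p ≥ 1/3.

1/3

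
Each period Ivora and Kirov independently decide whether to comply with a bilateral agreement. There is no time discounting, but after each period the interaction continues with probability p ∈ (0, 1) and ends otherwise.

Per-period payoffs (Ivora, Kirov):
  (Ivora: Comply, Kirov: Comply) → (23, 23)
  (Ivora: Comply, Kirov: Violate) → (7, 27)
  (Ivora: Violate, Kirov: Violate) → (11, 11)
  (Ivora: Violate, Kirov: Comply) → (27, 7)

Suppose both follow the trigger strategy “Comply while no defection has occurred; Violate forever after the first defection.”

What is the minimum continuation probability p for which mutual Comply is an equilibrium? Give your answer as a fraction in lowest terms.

Expected cooperation value is 23 + p·23 + p²·23 + … = 23/(1−p); deviation gives 27 + p·11/(1−p).
23 ≥ 27(1−p) + 11p ⇒ 16p ≥ 4 ⇒ p ≥ 4/16 = 1/4.

1/4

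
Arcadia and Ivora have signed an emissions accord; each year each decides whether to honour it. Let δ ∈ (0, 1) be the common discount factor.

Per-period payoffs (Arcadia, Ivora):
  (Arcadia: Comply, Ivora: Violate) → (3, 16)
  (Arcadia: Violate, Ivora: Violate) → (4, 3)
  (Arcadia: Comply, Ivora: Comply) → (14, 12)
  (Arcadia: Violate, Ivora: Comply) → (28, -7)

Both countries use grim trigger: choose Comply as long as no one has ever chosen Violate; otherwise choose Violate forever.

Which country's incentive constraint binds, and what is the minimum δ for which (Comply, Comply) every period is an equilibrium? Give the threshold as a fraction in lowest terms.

For Arcadia: deviation gain 28−14 = 14, per-period punishment loss 14−4 = 10. IC gives δ ≥ 14/24 = 7/12.
For Ivora: gain 4, loss 9 per period, so δ ≥ 4/13.
The tighter constraint is Arcadia's, so cooperation needs δ ≥ 7/12.

Arcadia; δ ≥ 7/12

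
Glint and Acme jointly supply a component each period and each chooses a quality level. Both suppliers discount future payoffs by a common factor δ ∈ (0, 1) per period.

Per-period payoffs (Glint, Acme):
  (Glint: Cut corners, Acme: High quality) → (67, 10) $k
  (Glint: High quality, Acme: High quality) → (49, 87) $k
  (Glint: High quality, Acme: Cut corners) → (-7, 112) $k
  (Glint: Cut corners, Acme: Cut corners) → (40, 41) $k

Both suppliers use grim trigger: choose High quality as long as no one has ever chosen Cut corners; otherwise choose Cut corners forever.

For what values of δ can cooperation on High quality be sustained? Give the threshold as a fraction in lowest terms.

2/3

For Glint: deviation gain 67−49 = 18, per-period punishment loss 49−40 = 9. IC gives δ ≥ 18/27 = 2/3.
For Acme: gain 25, loss 46 per period, so δ ≥ 25/71.
The tighter constraint is Glint's, so cooperation needs δ ≥ 2/3.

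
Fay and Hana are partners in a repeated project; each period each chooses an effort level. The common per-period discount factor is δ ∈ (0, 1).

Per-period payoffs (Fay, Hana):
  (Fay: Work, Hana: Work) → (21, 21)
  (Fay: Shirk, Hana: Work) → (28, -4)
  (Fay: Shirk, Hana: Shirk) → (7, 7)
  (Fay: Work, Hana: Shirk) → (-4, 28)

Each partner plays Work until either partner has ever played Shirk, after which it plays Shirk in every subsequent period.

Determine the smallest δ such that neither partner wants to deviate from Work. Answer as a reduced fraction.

One-period gain from deviating is 28 − 21 = 7. The loss is 21 − 7 = 14 in every subsequent period, with present value 14·δ/(1−δ).
Deviation is unprofitable when 14·δ/(1−δ) ≥ 7, i.e. δ/(1−δ) ≥ 1/2.
Equivalently δ ≥ 7/(7+14) = 1/3.

1/3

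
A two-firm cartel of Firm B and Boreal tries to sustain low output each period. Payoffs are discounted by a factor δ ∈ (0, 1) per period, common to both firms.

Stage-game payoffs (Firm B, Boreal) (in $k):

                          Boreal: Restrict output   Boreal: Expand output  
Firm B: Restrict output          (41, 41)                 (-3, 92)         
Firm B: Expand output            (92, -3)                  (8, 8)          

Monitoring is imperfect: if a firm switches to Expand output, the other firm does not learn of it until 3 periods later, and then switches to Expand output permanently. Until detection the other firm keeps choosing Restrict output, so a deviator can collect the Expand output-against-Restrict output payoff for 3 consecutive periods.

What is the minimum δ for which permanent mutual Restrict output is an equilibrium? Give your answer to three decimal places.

Deviating for the 3 undetected periods gains 92−41 = 51 per period over cooperation, then loses 41−8 = 33 per period forever once punishment starts.
Gain: 51(1 + δ + … + δ^2); loss: 33·δ^3/(1−δ).
No profitable deviation ⇔ 51(1−δ^3) ≤ 33·δ^3, i.e. δ^3 ≥ 51/(51+33) = 17/28.
Hence δ ≥ (17/28)^(1/3) ≈ 0.847.

0.847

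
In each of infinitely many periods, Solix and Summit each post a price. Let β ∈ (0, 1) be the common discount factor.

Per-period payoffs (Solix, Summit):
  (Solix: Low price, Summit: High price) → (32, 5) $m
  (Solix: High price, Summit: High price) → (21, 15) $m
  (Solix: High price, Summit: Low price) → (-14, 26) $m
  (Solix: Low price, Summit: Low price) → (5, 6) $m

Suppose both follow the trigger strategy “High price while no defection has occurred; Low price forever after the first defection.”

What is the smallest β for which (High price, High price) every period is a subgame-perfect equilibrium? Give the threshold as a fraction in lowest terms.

For Solix: deviation gain 32−21 = 11, per-period punishment loss 21−5 = 16. IC gives β ≥ 11/27.
For Summit: gain 11, loss 9 per period, so β ≥ 11/20.
The tighter constraint is Summit's, so cooperation needs β ≥ 11/20.

11/20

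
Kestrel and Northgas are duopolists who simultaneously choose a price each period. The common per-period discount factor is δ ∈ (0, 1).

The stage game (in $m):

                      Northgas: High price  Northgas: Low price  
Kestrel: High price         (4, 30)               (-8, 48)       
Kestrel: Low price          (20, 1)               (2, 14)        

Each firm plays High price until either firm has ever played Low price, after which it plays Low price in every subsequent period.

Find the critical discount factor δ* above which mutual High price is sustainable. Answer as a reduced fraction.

Kestrel's threshold: (20−4)/(20−2) = 8/9.
Northgas's threshold: (48−30)/(48−14) = 9/17.
8/9 > 9/17, so Kestrel binds and δ* = 8/9.

8/9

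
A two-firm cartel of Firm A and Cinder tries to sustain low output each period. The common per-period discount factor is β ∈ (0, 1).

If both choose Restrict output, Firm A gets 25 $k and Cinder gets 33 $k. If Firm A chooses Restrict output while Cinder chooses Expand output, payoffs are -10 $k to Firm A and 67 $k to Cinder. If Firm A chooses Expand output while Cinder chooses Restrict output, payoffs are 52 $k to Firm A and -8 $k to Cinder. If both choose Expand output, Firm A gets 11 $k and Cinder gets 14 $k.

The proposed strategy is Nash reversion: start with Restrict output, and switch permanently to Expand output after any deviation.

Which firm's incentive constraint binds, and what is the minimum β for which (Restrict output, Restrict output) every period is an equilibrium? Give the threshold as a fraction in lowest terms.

Firm A; β ≥ 27/41

Firm A: cooperation gives 25 each period; deviation gives 52 once then 11 forever.
  25/(1−β) ≥ 52 + 11β/(1−β) ⇒ β ≥ 27/41.
Cinder: cooperation gives 33 each period; deviation gives 67 once then 14 forever.
  β ≥ 34/53.
Both must hold, so the binding constraint is Firm A's: β ≥ 27/41.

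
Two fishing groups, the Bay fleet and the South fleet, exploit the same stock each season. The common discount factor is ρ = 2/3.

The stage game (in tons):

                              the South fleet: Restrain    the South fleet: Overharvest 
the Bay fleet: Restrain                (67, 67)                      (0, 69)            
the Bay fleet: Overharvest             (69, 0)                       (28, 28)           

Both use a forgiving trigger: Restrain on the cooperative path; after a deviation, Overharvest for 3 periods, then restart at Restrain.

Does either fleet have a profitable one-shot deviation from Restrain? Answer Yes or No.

IC: ρ+…+ρ^3 ≥ (69−67)/(67−28) = 2/39.
At ρ = 2/3: partial sum = 1.4074 ≥ 0.0513. Cooperation sustainable.

No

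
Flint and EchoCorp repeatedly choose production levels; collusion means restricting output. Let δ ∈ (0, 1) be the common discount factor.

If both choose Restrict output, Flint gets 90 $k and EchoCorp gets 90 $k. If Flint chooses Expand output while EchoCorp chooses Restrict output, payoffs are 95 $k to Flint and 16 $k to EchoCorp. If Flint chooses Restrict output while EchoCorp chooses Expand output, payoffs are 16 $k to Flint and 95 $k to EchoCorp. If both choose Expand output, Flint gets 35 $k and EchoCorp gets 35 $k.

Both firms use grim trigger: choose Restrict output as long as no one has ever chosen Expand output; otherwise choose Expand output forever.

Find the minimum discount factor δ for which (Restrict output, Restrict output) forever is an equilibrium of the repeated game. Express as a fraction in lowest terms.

1/12

Cooperation forever yields 90 each period: 90/(1−δ).
Deviating yields 95 once, then 35 forever: 95 + 35δ/(1−δ).
No profitable deviation requires 90/(1−δ) ≥ 95 + 35δ/(1−δ).
Multiplying by (1−δ): 90 ≥ 95(1−δ) + 35δ = 95 − 60δ.
So 60δ ≥ 5, i.e. δ ≥ 5/60 = 1/12.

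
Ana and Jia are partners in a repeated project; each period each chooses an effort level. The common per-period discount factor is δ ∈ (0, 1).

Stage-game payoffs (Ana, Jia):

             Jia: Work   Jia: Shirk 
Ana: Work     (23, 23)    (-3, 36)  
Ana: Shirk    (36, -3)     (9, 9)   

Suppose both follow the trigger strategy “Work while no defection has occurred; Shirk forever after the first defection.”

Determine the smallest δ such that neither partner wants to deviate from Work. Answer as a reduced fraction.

23/(1−δ) ≥ 36 + 9δ/(1−δ)
23 ≥ 36 − 27δ
δ ≥ 13/27.

13/27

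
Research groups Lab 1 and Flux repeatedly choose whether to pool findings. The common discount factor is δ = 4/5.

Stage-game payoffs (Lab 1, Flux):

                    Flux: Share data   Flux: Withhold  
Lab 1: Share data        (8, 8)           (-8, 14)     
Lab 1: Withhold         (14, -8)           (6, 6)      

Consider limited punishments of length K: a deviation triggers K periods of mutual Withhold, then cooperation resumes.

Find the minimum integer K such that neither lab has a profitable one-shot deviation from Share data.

7

No profitable deviation requires (8−6)(δ+…+δ^K) ≥ 14−8, i.e. δ+…+δ^K ≥ 3 ≈ 3.0000.
With δ = 4/5, the partial sums are K=1: 0.8000, K=2: 1.4400, …, K=5: 2.6893, K=6: 2.9514, K=7: 3.1611.
K = 7 is the first length at which the sum reaches 3.0000.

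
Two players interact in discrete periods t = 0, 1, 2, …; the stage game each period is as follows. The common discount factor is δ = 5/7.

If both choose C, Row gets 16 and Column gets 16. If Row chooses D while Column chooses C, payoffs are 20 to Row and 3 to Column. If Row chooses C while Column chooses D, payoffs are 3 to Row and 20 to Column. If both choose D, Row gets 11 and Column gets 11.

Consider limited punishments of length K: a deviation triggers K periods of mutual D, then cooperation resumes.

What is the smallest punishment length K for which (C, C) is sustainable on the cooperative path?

IC: δ(1−δ^K)/(1−δ) ≥ (20−16)/(16−11) = 4/5.
With δ = 5/7: need 1 − δ^K ≥ 4/5·(1−5/7)/(5/7), i.e. δ^K ≤ 0.6800.
Since (5/7)^1 = 0.7143 and (5/7)^2 = 0.5102, the smallest such K is 2.

2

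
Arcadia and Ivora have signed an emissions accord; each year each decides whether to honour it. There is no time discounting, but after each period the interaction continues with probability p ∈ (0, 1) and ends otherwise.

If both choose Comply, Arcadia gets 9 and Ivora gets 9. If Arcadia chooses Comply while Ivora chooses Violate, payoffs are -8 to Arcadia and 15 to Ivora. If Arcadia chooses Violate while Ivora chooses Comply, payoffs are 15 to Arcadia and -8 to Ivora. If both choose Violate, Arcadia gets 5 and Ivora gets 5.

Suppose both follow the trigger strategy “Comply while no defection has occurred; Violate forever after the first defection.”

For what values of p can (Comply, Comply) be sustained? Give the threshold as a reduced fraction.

Expected cooperation value is 9 + p·9 + p²·9 + … = 9/(1−p); deviation gives 15 + p·5/(1−p).
9 ≥ 15(1−p) + 5p ⇒ 10p ≥ 6 ⇒ p ≥ 6/10 = 3/5.

3/5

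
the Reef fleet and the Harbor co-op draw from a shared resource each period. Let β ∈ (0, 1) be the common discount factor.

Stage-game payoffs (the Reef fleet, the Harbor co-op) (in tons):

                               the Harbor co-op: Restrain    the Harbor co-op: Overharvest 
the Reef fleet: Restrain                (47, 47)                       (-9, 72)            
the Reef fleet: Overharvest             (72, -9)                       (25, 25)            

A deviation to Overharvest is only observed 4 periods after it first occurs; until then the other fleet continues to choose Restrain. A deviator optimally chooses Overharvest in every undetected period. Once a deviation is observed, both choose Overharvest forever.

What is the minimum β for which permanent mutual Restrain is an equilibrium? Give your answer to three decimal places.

Deviating for the 4 undetected periods gains 72−47 = 25 per period over cooperation, then loses 47−25 = 22 per period forever once punishment starts.
Gain: 25(1 + β + … + β^3); loss: 22·β^4/(1−β).
No profitable deviation ⇔ 25(1−β^4) ≤ 22·β^4, i.e. β^4 ≥ 25/(25+22) = 25/47.
Hence β ≥ (25/47)^(1/4) ≈ 0.854.

0.854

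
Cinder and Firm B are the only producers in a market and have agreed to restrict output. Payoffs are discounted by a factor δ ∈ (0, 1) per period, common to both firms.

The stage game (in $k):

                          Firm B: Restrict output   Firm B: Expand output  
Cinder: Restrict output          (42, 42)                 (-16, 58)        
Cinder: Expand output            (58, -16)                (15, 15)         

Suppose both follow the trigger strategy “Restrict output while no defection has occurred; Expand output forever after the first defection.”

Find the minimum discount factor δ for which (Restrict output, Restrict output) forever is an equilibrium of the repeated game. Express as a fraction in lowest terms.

One-period gain from deviating is 58 − 42 = 16. The loss is 42 − 15 = 27 in every subsequent period, with present value 27·δ/(1−δ).
Deviation is unprofitable when 27·δ/(1−δ) ≥ 16, i.e. δ/(1−δ) ≥ 16/27.
Equivalently δ ≥ 16/(16+27) = 16/43.

16/43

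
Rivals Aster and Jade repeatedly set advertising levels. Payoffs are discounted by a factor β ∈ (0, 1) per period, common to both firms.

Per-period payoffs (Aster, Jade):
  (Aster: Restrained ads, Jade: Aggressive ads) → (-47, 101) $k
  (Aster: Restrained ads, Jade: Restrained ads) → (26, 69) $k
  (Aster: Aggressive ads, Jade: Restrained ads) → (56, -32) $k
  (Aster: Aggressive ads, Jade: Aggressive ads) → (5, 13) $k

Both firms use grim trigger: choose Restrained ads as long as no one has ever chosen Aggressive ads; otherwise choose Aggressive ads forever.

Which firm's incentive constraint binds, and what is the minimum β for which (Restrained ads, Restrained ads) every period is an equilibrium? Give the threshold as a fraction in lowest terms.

For Aster: deviation gain 56−26 = 30, per-period punishment loss 26−5 = 21. IC gives β ≥ 30/51 = 10/17.
For Jade: gain 32, loss 56 per period, so β ≥ 32/88 = 4/11.
The tighter constraint is Aster's, so cooperation needs β ≥ 10/17.

Aster; β ≥ 10/17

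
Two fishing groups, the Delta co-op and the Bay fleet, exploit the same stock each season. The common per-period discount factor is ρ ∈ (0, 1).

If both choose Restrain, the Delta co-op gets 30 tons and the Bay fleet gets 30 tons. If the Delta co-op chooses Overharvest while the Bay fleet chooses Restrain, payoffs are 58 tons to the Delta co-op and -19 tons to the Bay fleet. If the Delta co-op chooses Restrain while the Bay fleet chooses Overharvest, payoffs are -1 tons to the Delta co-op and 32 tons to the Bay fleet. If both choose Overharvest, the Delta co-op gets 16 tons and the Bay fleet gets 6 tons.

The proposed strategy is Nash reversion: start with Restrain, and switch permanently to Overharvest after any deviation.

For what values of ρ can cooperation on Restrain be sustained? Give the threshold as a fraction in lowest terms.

2/3

the Delta co-op's threshold: (58−30)/(58−16) = 2/3.
the Bay fleet's threshold: (32−30)/(32−6) = 1/13.
2/3 > 1/13, so the Delta co-op binds and ρ* = 2/3.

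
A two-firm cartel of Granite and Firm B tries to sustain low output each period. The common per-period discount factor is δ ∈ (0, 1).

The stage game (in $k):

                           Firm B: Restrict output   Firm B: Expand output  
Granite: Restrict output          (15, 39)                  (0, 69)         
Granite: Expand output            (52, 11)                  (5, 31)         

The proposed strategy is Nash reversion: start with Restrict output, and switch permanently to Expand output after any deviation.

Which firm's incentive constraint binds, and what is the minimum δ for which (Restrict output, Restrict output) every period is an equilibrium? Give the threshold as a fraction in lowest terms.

Granite's threshold: (52−15)/(52−5) = 37/47.
Firm B's threshold: (69−39)/(69−31) = 15/19.
37/47 < 15/19, so Firm B binds and δ* = 15/19.

Firm B; δ ≥ 15/19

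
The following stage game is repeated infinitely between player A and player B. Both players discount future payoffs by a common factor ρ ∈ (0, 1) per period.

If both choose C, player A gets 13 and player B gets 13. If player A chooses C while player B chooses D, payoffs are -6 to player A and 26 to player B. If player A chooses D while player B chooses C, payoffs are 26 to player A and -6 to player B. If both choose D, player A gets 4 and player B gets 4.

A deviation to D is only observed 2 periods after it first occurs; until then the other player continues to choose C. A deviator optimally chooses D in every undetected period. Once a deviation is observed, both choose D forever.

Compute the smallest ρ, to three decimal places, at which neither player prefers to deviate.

The best deviation is to choose D for all 2 undetected periods, earning 26 each, then 4 forever once detected.
Deviation value: 26(1−ρ^2)/(1−ρ) + 4ρ^2/(1−ρ); cooperation value: 13/(1−ρ).
IC: 13 ≥ 26(1−ρ^2) + 4ρ^2 = 26 − 22ρ^2.
So ρ^2 ≥ 13/22, giving ρ ≥ (13/22)^(1/2) ≈ 0.769.

0.769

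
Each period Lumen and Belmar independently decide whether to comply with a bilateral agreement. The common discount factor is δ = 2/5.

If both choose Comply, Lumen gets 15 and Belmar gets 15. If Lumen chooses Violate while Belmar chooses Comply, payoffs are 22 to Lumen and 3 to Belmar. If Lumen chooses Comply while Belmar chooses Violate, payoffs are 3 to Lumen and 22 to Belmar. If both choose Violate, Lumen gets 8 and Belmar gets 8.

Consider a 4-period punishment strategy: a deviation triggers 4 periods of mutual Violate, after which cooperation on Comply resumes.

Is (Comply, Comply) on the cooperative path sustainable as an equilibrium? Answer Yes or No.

IC: δ+…+δ^4 ≥ (22−15)/(15−8) = 1.
At δ = 2/5: partial sum = 0.6496 < 1.0000. Cooperation not sustainable.

No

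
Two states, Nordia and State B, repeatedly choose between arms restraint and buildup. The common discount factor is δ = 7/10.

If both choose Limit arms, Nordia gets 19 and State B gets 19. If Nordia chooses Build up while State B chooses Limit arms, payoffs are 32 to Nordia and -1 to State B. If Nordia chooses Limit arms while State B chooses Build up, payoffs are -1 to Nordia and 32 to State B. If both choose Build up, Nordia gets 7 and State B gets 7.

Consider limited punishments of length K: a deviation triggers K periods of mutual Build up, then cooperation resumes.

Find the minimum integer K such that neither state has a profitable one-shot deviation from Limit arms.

Need Σ_{k=1}^{K} δ^k ≥ (32−19)/(19−7) = 1.0833 at δ = 7/10.
At K = 1 the sum is 0.7000 < 1.0833; at K = 2 it is 1.1900 ≥ 1.0833.
So the minimum punishment length is K = 2.

2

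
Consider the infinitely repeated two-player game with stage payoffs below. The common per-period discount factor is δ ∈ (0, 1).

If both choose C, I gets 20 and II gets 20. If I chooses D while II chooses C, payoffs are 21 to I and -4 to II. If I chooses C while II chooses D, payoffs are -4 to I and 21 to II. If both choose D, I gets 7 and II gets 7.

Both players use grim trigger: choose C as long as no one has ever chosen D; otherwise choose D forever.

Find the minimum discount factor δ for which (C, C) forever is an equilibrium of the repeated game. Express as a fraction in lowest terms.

20/(1−δ) ≥ 21 + 7δ/(1−δ)
20 ≥ 21 − 14δ
δ ≥ 1/14.

1/14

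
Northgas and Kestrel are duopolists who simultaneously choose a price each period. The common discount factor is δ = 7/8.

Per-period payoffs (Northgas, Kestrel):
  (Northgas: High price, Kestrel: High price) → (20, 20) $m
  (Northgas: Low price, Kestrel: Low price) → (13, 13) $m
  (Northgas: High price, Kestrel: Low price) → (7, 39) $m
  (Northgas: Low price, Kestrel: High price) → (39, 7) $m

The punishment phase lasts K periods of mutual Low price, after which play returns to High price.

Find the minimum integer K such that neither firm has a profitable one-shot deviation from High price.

No profitable deviation requires (20−13)(δ+…+δ^K) ≥ 39−20, i.e. δ+…+δ^K ≥ 19/7 ≈ 2.7143.
With δ = 7/8, the partial sums are K=1: 0.8750, K=2: 1.6406, K=3: 2.3105, K=4: 2.8967.
K = 4 is the first length at which the sum reaches 2.7143.

4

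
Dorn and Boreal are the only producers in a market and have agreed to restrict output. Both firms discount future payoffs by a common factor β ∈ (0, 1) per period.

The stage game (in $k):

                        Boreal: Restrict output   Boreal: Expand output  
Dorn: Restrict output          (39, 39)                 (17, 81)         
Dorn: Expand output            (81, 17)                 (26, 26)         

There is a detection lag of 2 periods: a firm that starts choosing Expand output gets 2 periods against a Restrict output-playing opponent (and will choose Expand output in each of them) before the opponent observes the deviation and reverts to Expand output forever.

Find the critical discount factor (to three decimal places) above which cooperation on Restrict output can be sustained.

0.874

A deviator earns 81 for 2 periods, then 26 forever; cooperating earns 39 forever. Multiplying the IC by (1−β):
39 ≥ 81(1−β^2) + 26β^2, so 55·β^2 ≥ 42 and β^2 ≥ 42/55.
β ≥ (42/55)^(1/2) ≈ 0.874.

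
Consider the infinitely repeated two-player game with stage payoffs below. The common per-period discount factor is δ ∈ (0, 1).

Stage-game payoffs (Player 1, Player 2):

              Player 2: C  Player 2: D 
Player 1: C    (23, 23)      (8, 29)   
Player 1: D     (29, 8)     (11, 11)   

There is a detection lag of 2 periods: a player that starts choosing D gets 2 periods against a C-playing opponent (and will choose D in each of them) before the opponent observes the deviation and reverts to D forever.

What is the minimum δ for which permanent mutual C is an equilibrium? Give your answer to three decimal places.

0.577

The best deviation is to choose D for all 2 undetected periods, earning 29 each, then 11 forever once detected.
Deviation value: 29(1−δ^2)/(1−δ) + 11δ^2/(1−δ); cooperation value: 23/(1−δ).
IC: 23 ≥ 29(1−δ^2) + 11δ^2 = 29 − 18δ^2.
So δ^2 ≥ 6/18 = 1/3, giving δ ≥ (1/3)^(1/2) ≈ 0.577.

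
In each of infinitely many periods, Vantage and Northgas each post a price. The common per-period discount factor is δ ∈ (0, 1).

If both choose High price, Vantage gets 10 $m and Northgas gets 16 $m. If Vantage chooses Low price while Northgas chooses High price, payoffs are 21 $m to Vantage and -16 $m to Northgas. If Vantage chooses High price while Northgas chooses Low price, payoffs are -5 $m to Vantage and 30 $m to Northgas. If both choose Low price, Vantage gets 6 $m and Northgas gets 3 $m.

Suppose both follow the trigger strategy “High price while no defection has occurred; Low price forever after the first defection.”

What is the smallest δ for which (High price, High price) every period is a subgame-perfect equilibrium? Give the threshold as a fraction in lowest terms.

11/15

Vantage's threshold: (21−10)/(21−6) = 11/15.
Northgas's threshold: (30−16)/(30−3) = 14/27.
11/15 > 14/27, so Vantage binds and δ* = 11/15.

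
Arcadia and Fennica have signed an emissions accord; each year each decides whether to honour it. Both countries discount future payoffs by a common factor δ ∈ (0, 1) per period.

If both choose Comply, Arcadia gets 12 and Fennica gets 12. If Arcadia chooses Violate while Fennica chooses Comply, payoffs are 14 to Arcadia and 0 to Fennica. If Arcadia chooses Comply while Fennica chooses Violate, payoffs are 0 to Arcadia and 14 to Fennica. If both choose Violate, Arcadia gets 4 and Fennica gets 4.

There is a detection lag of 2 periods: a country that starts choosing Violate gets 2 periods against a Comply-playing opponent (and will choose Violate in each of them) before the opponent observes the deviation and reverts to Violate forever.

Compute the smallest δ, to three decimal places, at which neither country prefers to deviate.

0.447

The best deviation is to choose Violate for all 2 undetected periods, earning 14 each, then 4 forever once detected.
Deviation value: 14(1−δ^2)/(1−δ) + 4δ^2/(1−δ); cooperation value: 12/(1−δ).
IC: 12 ≥ 14(1−δ^2) + 4δ^2 = 14 − 10δ^2.
So δ^2 ≥ 2/10 = 1/5, giving δ ≥ (1/5)^(1/2) ≈ 0.447.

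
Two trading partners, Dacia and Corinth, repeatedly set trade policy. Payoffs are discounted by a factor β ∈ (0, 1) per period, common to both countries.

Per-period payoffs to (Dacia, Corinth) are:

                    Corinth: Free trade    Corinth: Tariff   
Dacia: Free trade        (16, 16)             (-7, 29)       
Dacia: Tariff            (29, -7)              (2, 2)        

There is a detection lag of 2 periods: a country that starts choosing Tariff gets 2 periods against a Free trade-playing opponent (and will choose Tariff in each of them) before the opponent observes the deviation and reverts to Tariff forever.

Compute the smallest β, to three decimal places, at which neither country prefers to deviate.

0.694

A deviator earns 29 for 2 periods, then 2 forever; cooperating earns 16 forever. Multiplying the IC by (1−β):
16 ≥ 29(1−β^2) + 2β^2, so 27·β^2 ≥ 13 and β^2 ≥ 13/27.
β ≥ (13/27)^(1/2) ≈ 0.694.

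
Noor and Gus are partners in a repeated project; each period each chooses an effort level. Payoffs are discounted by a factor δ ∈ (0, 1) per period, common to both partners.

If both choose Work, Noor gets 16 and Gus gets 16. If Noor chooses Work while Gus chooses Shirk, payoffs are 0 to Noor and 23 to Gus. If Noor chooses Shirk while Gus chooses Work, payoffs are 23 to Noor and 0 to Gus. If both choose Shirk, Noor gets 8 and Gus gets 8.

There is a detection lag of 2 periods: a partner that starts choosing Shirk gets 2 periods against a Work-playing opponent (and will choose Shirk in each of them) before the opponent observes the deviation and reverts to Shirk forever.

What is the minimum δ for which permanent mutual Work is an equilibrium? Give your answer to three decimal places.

0.683

Deviating for the 2 undetected periods gains 23−16 = 7 per period over cooperation, then loses 16−8 = 8 per period forever once punishment starts.
Gain: 7(1 + δ + … + δ^1); loss: 8·δ^2/(1−δ).
No profitable deviation ⇔ 7(1−δ^2) ≤ 8·δ^2, i.e. δ^2 ≥ 7/(7+8) = 7/15.
Hence δ ≥ (7/15)^(1/2) ≈ 0.683.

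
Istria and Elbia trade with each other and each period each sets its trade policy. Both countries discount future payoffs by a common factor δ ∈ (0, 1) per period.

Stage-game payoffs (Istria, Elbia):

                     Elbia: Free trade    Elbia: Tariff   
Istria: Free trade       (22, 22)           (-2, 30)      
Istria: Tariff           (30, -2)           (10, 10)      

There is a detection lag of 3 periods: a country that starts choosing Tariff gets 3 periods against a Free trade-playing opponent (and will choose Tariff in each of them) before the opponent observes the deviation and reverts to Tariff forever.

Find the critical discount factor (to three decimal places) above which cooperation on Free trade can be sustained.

The best deviation is to choose Tariff for all 3 undetected periods, earning 30 each, then 10 forever once detected.
Deviation value: 30(1−δ^3)/(1−δ) + 10δ^3/(1−δ); cooperation value: 22/(1−δ).
IC: 22 ≥ 30(1−δ^3) + 10δ^3 = 30 − 20δ^3.
So δ^3 ≥ 8/20 = 2/5, giving δ ≥ (2/5)^(1/3) ≈ 0.737.

0.737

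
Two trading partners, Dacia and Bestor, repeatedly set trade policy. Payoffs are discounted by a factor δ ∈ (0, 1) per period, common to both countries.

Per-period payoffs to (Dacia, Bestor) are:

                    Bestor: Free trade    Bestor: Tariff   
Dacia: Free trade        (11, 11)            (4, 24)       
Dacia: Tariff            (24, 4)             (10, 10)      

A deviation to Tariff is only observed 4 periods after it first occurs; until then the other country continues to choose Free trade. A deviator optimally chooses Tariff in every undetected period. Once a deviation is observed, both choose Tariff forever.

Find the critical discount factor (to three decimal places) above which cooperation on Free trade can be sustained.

0.982

The best deviation is to choose Tariff for all 4 undetected periods, earning 24 each, then 10 forever once detected.
Deviation value: 24(1−δ^4)/(1−δ) + 10δ^4/(1−δ); cooperation value: 11/(1−δ).
IC: 11 ≥ 24(1−δ^4) + 10δ^4 = 24 − 14δ^4.
So δ^4 ≥ 13/14, giving δ ≥ (13/14)^(1/4) ≈ 0.982.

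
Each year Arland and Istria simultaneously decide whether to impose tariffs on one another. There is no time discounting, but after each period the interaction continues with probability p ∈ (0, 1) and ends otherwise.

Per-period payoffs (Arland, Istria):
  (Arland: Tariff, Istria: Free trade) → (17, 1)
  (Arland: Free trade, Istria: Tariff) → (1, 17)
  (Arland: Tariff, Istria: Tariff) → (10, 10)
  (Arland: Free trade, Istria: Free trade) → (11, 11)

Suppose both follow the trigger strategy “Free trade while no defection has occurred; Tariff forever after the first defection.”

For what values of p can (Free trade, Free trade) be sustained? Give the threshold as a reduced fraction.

Expected cooperation value is 11 + p·11 + p²·11 + … = 11/(1−p); deviation gives 17 + p·10/(1−p).
11 ≥ 17(1−p) + 10p ⇒ 7p ≥ 6 ⇒ p ≥ 6/7.

6/7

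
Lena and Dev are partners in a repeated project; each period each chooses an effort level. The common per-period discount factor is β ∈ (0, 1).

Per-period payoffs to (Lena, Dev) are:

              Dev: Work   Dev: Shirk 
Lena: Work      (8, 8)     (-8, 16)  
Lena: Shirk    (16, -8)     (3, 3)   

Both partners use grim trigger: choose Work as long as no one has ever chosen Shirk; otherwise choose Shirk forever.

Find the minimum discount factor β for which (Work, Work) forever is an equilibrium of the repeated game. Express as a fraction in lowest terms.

8/13

Under grim trigger the critical discount factor is (T−C)/(T−P) with T = 16, C = 8, P = 3.
β* = (16−8)/(16−3) = 8/13.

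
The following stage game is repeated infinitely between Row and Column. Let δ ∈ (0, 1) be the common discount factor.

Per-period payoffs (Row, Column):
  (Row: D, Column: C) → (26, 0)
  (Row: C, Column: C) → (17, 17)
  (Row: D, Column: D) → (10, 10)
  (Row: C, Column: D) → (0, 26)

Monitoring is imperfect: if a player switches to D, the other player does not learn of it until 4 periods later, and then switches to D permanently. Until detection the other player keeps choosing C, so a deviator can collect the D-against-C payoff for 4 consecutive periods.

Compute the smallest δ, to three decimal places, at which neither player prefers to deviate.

0.866

The best deviation is to choose D for all 4 undetected periods, earning 26 each, then 10 forever once detected.
Deviation value: 26(1−δ^4)/(1−δ) + 10δ^4/(1−δ); cooperation value: 17/(1−δ).
IC: 17 ≥ 26(1−δ^4) + 10δ^4 = 26 − 16δ^4.
So δ^4 ≥ 9/16, giving δ ≥ (9/16)^(1/4) ≈ 0.866.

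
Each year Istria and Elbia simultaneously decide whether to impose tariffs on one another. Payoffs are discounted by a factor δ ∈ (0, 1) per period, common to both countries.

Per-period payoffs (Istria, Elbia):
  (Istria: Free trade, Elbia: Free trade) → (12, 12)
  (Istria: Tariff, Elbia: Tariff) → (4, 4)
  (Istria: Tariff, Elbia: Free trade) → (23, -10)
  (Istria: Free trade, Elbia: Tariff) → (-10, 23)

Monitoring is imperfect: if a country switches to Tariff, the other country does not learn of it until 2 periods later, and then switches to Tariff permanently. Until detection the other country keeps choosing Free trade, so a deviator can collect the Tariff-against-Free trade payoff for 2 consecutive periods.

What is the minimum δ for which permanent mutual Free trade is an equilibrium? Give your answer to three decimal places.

Deviating for the 2 undetected periods gains 23−12 = 11 per period over cooperation, then loses 12−4 = 8 per period forever once punishment starts.
Gain: 11(1 + δ + … + δ^1); loss: 8·δ^2/(1−δ).
No profitable deviation ⇔ 11(1−δ^2) ≤ 8·δ^2, i.e. δ^2 ≥ 11/(11+8) = 11/19.
Hence δ ≥ (11/19)^(1/2) ≈ 0.761.

0.761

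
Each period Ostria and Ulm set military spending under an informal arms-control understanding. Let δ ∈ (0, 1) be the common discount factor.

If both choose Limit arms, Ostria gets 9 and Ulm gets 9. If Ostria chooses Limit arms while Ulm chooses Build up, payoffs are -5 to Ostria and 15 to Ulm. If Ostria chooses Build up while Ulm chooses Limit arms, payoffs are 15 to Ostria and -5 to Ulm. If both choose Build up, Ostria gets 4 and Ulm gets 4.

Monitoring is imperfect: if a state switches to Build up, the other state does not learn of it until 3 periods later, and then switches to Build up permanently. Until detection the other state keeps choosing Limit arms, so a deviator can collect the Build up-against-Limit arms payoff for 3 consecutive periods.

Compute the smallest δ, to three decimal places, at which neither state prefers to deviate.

0.817

Deviating for the 3 undetected periods gains 15−9 = 6 per period over cooperation, then loses 9−4 = 5 per period forever once punishment starts.
Gain: 6(1 + δ + … + δ^2); loss: 5·δ^3/(1−δ).
No profitable deviation ⇔ 6(1−δ^3) ≤ 5·δ^3, i.e. δ^3 ≥ 6/(6+5) = 6/11.
Hence δ ≥ (6/11)^(1/3) ≈ 0.817.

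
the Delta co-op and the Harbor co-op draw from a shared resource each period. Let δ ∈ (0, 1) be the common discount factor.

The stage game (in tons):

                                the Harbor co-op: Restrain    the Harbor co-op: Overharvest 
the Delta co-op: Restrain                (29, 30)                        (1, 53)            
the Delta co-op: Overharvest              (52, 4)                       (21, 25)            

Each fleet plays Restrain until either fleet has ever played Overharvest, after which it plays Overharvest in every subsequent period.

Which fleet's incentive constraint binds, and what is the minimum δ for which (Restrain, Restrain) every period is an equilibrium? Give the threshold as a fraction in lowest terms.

the Delta co-op: cooperation gives 29 each period; deviation gives 52 once then 21 forever.
  29/(1−δ) ≥ 52 + 21δ/(1−δ) ⇒ δ ≥ 23/31.
the Harbor co-op: cooperation gives 30 each period; deviation gives 53 once then 25 forever.
  δ ≥ 23/28.
Both must hold, so the binding constraint is the Harbor co-op's: δ ≥ 23/28.

the Harbor co-op; δ ≥ 23/28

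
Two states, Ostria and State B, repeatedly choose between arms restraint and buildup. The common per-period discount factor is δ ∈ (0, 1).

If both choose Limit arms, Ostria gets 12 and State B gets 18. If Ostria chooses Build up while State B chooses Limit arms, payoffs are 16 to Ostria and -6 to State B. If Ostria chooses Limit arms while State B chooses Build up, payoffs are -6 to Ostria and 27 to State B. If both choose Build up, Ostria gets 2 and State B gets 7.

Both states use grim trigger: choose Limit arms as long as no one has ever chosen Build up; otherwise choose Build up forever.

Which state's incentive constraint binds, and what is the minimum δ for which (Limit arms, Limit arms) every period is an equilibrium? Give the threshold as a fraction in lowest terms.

Ostria's threshold: (16−12)/(16−2) = 2/7.
State B's threshold: (27−18)/(27−7) = 9/20.
2/7 < 9/20, so State B binds and δ* = 9/20.

State B; δ ≥ 9/20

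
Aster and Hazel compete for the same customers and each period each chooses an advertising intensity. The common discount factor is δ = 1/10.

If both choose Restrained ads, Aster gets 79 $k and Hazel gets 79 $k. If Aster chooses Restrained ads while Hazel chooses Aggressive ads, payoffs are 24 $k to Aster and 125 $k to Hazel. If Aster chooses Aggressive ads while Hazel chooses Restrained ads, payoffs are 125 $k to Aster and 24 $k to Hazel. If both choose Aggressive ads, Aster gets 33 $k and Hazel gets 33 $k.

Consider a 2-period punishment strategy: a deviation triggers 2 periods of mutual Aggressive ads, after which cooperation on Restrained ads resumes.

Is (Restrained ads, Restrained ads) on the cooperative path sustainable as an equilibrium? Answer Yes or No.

IC: δ+…+δ^2 ≥ (125−79)/(79−33) = 1.
At δ = 1/10: partial sum = 0.1100 < 1.0000. Cooperation not sustainable.

No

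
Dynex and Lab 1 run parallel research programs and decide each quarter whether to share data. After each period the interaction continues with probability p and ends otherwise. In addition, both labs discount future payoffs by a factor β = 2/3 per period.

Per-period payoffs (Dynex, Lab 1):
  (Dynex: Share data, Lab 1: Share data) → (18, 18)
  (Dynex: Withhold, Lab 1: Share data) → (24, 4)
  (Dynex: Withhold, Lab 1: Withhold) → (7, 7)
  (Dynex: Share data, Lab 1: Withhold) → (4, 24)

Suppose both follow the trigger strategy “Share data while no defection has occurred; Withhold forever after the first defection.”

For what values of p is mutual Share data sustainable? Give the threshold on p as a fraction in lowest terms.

With continuation probability p and discount β, the effective per-period discount factor is βp.
Grim-trigger IC: βp ≥ (24−18)/(24−7) = 6/17.
So p ≥ (6/17)/(2/3) = 9/17.

9/17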